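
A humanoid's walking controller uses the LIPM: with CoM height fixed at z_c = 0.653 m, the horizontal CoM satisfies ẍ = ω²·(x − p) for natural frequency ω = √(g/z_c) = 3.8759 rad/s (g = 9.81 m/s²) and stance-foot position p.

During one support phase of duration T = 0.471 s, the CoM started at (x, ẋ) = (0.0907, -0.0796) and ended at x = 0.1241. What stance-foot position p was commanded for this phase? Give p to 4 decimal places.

ωT = 3.8759·0.471 = 1.825549; cosh(ωT) = 3.183665, sinh(ωT) = 3.022536
x(T) = p + (x₀−p)·cosh(ωT) + (ẋ₀/ω)·sinh(ωT) ⇒ p·(1 − cosh) = x(T) − x₀·cosh − (ẋ₀/ω)·sinh
numerator   = 0.1241 − (0.0907)·3.183665 − (-0.0796/3.8759)·3.022536 = -0.102584
denominator = 1 − 3.183665 = -2.183665
p = -0.102584 / -2.183665 = 0.0470

p = 0.0470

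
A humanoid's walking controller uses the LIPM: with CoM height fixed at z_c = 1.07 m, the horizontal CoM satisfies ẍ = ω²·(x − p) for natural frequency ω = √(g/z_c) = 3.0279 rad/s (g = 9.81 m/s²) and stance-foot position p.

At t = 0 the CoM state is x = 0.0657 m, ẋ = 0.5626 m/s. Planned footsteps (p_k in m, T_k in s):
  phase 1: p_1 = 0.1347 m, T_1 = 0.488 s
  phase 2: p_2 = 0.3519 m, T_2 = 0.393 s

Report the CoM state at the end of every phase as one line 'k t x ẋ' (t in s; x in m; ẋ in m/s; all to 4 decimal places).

phase 1: p=0.1347, T=0.488, ωT=1.477615, cosh=2.305332, sinh=2.077150; start (x,ẋ)=(0.065700, 0.562600) → end (x,ẋ)=(0.361578, 0.863011)
phase 2: p=0.3519, T=0.393, ωT=1.189965, cosh=1.795599, sinh=1.491367; start (x,ẋ)=(0.361578, 0.863011) → end (x,ẋ)=(0.794346, 1.593323)

1 0.4880 0.3616 0.8630
2 0.8810 0.7943 1.5933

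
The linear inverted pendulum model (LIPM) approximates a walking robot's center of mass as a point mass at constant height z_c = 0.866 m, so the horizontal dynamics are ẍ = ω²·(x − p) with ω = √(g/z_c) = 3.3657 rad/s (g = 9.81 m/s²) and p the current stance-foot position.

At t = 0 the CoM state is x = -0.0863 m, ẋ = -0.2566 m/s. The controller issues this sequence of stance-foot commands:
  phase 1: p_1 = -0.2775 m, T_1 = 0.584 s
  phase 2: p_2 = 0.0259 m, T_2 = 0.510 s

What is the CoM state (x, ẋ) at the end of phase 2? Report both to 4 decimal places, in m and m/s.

x = 1.4414, ẋ = 4.9250

phase 1: p=-0.2775, T=0.584, ωT=1.965569, cosh=3.639524, sinh=3.499448; start (x,ẋ)=(-0.086300, -0.256600) → end (x,ẋ)=(0.151580, 1.318069)
phase 2: p=0.0259, T=0.510, ωT=1.716507, cosh=2.872374, sinh=2.692682; start (x,ẋ)=(0.151580, 1.318069) → end (x,ẋ)=(1.441403, 4.924997)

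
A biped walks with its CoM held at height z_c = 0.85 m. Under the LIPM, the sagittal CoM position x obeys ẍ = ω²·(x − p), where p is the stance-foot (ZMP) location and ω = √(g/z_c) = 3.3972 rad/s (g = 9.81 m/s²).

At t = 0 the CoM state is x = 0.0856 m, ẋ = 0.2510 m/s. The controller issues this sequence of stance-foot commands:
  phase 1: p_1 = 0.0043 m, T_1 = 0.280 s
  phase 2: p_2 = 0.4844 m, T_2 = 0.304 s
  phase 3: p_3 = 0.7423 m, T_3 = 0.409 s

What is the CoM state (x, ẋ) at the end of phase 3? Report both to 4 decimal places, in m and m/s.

x = -0.2700, ẋ = -3.0767

phase 1: p=0.0043, T=0.280, ωT=0.951216, cosh=1.487563, sinh=1.101292; start (x,ẋ)=(0.085600, 0.251000) → end (x,ẋ)=(0.206607, 0.677547)
phase 2: p=0.4844, T=0.304, ωT=1.032749, cosh=1.582401, sinh=1.226375; start (x,ẋ)=(0.206607, 0.677547) → end (x,ẋ)=(0.289412, -0.085200)
phase 3: p=0.7423, T=0.409, ωT=1.389455, cosh=2.130936, sinh=1.881725; start (x,ẋ)=(0.289412, -0.085200) → end (x,ẋ)=(-0.269969, -3.076688)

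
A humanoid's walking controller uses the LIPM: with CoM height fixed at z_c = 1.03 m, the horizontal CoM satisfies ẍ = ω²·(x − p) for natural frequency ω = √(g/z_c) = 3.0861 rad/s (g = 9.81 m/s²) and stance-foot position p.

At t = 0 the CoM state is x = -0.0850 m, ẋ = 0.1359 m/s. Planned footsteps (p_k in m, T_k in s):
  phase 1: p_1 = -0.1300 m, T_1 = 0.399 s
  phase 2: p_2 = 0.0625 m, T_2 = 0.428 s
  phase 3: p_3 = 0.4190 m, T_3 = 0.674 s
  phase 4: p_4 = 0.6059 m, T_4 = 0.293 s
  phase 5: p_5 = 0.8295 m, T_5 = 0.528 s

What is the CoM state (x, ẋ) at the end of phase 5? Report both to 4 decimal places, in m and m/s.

x = 2.3328, ẋ = 4.8330

phase 1: p=-0.1300, T=0.399, ωT=1.231354, cosh=1.858881, sinh=1.566984; start (x,ẋ)=(-0.085000, 0.135900) → end (x,ẋ)=(0.022654, 0.470236)
phase 2: p=0.0625, T=0.428, ωT=1.320851, cosh=2.006758, sinh=1.739850; start (x,ẋ)=(0.022654, 0.470236) → end (x,ẋ)=(0.247643, 0.729700)
phase 3: p=0.4190, T=0.674, ωT=2.080031, cosh=4.064823, sinh=3.939897; start (x,ẋ)=(0.247643, 0.729700) → end (x,ẋ)=(0.654042, 0.882585)
phase 4: p=0.6059, T=0.293, ωT=0.904227, cosh=1.437439, sinh=1.032584; start (x,ẋ)=(0.654042, 0.882585) → end (x,ẋ)=(0.970406, 1.422072)
phase 5: p=0.8295, T=0.528, ωT=1.629461, cosh=2.648579, sinh=2.452544; start (x,ẋ)=(0.970406, 1.422072) → end (x,ẋ)=(2.332832, 4.832962)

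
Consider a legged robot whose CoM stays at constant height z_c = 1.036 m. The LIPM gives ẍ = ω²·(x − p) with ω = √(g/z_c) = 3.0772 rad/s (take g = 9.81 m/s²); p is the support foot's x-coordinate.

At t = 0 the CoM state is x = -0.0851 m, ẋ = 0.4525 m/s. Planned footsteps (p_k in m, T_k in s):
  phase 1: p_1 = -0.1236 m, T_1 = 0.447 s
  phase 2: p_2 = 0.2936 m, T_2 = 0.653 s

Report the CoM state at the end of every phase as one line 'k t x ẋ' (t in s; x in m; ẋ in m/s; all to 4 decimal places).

1 0.4470 0.2298 1.1719
2 1.1000 1.4462 3.7301

phase 1: p=-0.1236, T=0.447, ωT=1.375508, cosh=2.104900, sinh=1.852188; start (x,ẋ)=(-0.085100, 0.452500) → end (x,ẋ)=(0.229802, 1.171900)
phase 2: p=0.2936, T=0.653, ωT=2.009412, cosh=3.796497, sinh=3.662430; start (x,ẋ)=(0.229802, 1.171900) → end (x,ẋ)=(1.446164, 3.730105)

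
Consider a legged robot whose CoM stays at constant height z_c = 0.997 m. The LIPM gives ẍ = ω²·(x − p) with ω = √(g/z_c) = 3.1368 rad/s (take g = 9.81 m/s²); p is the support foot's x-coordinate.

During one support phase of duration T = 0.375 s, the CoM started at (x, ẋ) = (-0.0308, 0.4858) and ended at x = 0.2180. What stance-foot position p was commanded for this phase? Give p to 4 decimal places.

p = -0.0587

ωT = 3.1368·0.375 = 1.176300; cosh(ωT) = 1.775387, sinh(ωT) = 1.466969
x(T) = p + (x₀−p)·cosh(ωT) + (ẋ₀/ω)·sinh(ωT) ⇒ p·(1 − cosh) = x(T) − x₀·cosh − (ẋ₀/ω)·sinh
numerator   = 0.2180 − (-0.0308)·1.775387 − (0.4858/3.1368)·1.466969 = 0.045491
denominator = 1 − 1.775387 = -0.775387
p = 0.045491 / -0.775387 = -0.0587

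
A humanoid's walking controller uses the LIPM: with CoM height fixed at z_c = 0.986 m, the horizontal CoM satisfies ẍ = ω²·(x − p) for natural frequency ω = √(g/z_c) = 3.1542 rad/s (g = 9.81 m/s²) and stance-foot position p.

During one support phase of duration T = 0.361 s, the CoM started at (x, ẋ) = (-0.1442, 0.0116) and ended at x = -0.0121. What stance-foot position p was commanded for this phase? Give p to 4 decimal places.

p = -0.3202

ωT = 3.1542·0.361 = 1.138666; cosh(ωT) = 1.721423, sinh(ωT) = 1.401177
x(T) = p + (x₀−p)·cosh(ωT) + (ẋ₀/ω)·sinh(ωT) ⇒ p·(1 − cosh) = x(T) − x₀·cosh − (ẋ₀/ω)·sinh
numerator   = -0.0121 − (-0.1442)·1.721423 − (0.0116/3.1542)·1.401177 = 0.230976
denominator = 1 − 1.721423 = -0.721423
p = 0.230976 / -0.721423 = -0.3202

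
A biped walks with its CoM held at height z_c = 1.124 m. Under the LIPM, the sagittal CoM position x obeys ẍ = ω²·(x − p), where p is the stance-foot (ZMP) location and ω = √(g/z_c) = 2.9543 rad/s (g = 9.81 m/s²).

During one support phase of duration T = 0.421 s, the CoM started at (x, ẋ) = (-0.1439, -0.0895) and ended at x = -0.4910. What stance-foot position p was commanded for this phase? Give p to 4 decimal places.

p = 0.1964

ωT = 2.9543·0.421 = 1.243760; cosh(ωT) = 1.878465, sinh(ωT) = 1.590167
x(T) = p + (x₀−p)·cosh(ωT) + (ẋ₀/ω)·sinh(ωT) ⇒ p·(1 − cosh) = x(T) − x₀·cosh − (ẋ₀/ω)·sinh
numerator   = -0.4910 − (-0.1439)·1.878465 − (-0.0895/2.9543)·1.590167 = -0.172515
denominator = 1 − 1.878465 = -0.878465
p = -0.172515 / -0.878465 = 0.1964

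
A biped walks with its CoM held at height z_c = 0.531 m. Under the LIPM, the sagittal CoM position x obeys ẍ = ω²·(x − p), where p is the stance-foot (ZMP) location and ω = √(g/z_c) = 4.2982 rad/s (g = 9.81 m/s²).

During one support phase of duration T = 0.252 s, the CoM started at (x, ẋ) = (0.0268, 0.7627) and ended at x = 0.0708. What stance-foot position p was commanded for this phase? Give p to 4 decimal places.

ωT = 4.2982·0.252 = 1.083146; cosh(ωT) = 1.646244, sinh(ωT) = 1.307715
x(T) = p + (x₀−p)·cosh(ωT) + (ẋ₀/ω)·sinh(ωT) ⇒ p·(1 − cosh) = x(T) − x₀·cosh − (ẋ₀/ω)·sinh
numerator   = 0.0708 − (0.0268)·1.646244 − (0.7627/4.2982)·1.307715 = -0.205369
denominator = 1 − 1.646244 = -0.646244
p = -0.205369 / -0.646244 = 0.3178

p = 0.3178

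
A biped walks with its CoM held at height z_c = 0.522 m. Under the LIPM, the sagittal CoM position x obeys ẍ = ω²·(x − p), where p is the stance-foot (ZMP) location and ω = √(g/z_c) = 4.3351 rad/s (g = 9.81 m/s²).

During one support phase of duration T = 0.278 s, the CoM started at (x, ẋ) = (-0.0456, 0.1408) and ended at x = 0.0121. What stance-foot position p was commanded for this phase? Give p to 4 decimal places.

ωT = 4.3351·0.278 = 1.205158; cosh(ωT) = 1.818465, sinh(ωT) = 1.518820
x(T) = p + (x₀−p)·cosh(ωT) + (ẋ₀/ω)·sinh(ωT) ⇒ p·(1 − cosh) = x(T) − x₀·cosh − (ẋ₀/ω)·sinh
numerator   = 0.0121 − (-0.0456)·1.818465 − (0.1408/4.3351)·1.518820 = 0.045692
denominator = 1 − 1.818465 = -0.818465
p = 0.045692 / -0.818465 = -0.0558

p = -0.0558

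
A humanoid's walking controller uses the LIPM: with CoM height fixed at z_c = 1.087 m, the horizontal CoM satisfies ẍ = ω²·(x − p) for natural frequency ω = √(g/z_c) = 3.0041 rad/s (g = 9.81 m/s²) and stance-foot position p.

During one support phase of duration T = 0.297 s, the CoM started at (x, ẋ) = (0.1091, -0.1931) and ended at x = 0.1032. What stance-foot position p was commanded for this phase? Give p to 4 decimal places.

ωT = 3.0041·0.297 = 0.892218; cosh(ωT) = 1.425141, sinh(ωT) = 1.015395
x(T) = p + (x₀−p)·cosh(ωT) + (ẋ₀/ω)·sinh(ωT) ⇒ p·(1 − cosh) = x(T) − x₀·cosh − (ẋ₀/ω)·sinh
numerator   = 0.1032 − (0.1091)·1.425141 − (-0.1931/3.0041)·1.015395 = 0.012986
denominator = 1 − 1.425141 = -0.425141
p = 0.012986 / -0.425141 = -0.0305

p = -0.0305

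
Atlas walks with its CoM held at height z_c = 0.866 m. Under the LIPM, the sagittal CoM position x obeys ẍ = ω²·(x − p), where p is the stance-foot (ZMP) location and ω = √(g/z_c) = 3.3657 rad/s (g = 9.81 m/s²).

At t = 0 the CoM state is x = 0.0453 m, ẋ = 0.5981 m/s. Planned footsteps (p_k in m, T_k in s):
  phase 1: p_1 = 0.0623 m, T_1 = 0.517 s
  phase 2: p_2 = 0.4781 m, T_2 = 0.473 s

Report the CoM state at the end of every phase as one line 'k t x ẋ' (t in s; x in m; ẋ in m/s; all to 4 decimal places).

1 0.5170 0.5030 1.5984
2 0.9900 1.6603 4.2872

phase 1: p=0.0623, T=0.517, ωT=1.740067, cosh=2.936617, sinh=2.761108; start (x,ẋ)=(0.045300, 0.598100) → end (x,ẋ)=(0.503039, 1.598408)
phase 2: p=0.4781, T=0.473, ωT=1.591976, cosh=2.558486, sinh=2.354963; start (x,ẋ)=(0.503039, 1.598408) → end (x,ẋ)=(1.660304, 4.287173)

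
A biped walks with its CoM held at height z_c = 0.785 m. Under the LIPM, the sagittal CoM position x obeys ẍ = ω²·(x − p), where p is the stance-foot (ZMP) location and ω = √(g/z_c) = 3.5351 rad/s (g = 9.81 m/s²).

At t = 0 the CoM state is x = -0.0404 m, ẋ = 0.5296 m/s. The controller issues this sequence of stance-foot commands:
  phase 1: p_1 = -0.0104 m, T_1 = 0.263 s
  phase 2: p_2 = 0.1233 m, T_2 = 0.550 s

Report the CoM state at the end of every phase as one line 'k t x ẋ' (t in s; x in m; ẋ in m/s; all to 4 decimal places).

phase 1: p=-0.0104, T=0.263, ωT=0.929731, cosh=1.464244, sinh=1.069584; start (x,ẋ)=(-0.040400, 0.529600) → end (x,ẋ)=(0.105909, 0.662031)
phase 2: p=0.1233, T=0.550, ωT=1.944305, cosh=3.565930, sinh=3.422843; start (x,ẋ)=(0.105909, 0.662031) → end (x,ẋ)=(0.702294, 2.150325)

1 0.2630 0.1059 0.6620
2 0.8130 0.7023 2.1503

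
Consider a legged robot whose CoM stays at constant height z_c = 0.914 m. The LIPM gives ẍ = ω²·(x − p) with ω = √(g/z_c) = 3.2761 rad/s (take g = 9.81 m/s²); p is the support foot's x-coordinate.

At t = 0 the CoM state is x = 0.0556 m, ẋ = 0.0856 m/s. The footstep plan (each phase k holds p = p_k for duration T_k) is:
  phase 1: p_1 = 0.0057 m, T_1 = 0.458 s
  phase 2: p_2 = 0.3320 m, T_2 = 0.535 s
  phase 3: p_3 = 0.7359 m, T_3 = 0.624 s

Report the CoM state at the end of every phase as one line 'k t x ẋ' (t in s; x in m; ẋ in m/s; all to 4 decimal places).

1 0.4580 0.1788 0.5497
2 0.9930 0.3463 0.2290
3 1.6170 -0.5285 -3.9474

phase 1: p=0.0057, T=0.458, ωT=1.500454, cosh=2.353376, sinh=2.130347; start (x,ẋ)=(0.055600, 0.085600) → end (x,ẋ)=(0.178797, 0.549713)
phase 2: p=0.3320, T=0.535, ωT=1.752714, cosh=2.971771, sinh=2.798468; start (x,ẋ)=(0.178797, 0.549713) → end (x,ẋ)=(0.346283, 0.229041)
phase 3: p=0.7359, T=0.624, ωT=2.044286, cosh=3.926559, sinh=3.797086; start (x,ẋ)=(0.346283, 0.229041) → end (x,ẋ)=(-0.528490, -3.947353)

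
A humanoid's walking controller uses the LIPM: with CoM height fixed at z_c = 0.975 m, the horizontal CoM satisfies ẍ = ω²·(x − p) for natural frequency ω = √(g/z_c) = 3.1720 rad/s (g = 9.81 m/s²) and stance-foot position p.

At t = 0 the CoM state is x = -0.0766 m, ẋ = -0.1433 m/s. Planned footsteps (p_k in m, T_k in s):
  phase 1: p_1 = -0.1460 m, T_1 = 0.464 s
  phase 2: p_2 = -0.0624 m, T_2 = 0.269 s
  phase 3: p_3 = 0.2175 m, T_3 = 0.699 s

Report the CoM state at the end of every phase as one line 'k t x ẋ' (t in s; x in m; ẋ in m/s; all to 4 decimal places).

phase 1: p=-0.1460, T=0.464, ωT=1.471808, cosh=2.293308, sinh=2.063798; start (x,ẋ)=(-0.076600, -0.143300) → end (x,ẋ)=(-0.080080, 0.125687)
phase 2: p=-0.0624, T=0.269, ωT=0.853268, cosh=1.386663, sinh=0.960642; start (x,ẋ)=(-0.080080, 0.125687) → end (x,ẋ)=(-0.048851, 0.120412)
phase 3: p=0.2175, T=0.699, ωT=2.217228, cosh=4.645377, sinh=4.536466; start (x,ẋ)=(-0.048851, 0.120412) → end (x,ẋ)=(-0.847594, -3.273348)

1 0.4640 -0.0801 0.1257
2 0.7330 -0.0489 0.1204
3 1.4320 -0.8476 -3.2733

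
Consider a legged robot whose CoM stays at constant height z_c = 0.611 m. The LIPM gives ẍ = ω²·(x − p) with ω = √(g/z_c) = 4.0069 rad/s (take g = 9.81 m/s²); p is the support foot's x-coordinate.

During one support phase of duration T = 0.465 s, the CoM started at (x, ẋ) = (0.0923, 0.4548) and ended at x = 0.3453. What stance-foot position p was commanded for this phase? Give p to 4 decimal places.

p = 0.1375

ωT = 4.0069·0.465 = 1.863209; cosh(ωT) = 3.299777, sinh(ωT) = 3.144603
x(T) = p + (x₀−p)·cosh(ωT) + (ẋ₀/ω)·sinh(ωT) ⇒ p·(1 − cosh) = x(T) − x₀·cosh − (ẋ₀/ω)·sinh
numerator   = 0.3453 − (0.0923)·3.299777 − (0.4548/4.0069)·3.144603 = -0.316195
denominator = 1 − 3.299777 = -2.299777
p = -0.316195 / -2.299777 = 0.1375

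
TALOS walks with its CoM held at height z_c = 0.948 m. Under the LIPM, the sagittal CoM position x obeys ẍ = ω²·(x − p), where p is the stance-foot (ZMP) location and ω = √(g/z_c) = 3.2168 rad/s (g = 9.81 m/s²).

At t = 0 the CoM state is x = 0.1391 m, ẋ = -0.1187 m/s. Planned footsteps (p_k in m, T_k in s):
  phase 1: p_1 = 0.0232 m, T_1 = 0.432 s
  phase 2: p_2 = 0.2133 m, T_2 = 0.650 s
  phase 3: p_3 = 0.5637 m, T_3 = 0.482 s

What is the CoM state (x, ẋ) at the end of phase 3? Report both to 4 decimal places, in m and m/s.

phase 1: p=0.0232, T=0.432, ωT=1.389658, cosh=2.131318, sinh=1.882158; start (x,ẋ)=(0.139100, -0.118700) → end (x,ẋ)=(0.200768, 0.448732)
phase 2: p=0.2133, T=0.650, ωT=2.090920, cosh=4.107965, sinh=3.984392; start (x,ẋ)=(0.200768, 0.448732) → end (x,ẋ)=(0.717628, 1.682754)
phase 3: p=0.5637, T=0.482, ωT=1.550498, cosh=2.462979, sinh=2.250836; start (x,ẋ)=(0.717628, 1.682754) → end (x,ẋ)=(2.120265, 5.259098)

x = 2.1203, ẋ = 5.2591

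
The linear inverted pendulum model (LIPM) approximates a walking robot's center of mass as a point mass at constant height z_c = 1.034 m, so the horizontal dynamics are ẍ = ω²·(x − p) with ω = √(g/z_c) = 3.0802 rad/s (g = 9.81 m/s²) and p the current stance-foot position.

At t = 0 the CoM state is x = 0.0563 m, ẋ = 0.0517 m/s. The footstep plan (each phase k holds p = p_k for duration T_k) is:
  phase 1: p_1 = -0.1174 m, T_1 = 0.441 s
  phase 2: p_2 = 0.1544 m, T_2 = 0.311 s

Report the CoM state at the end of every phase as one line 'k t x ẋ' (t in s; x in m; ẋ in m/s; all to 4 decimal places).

phase 1: p=-0.1174, T=0.441, ωT=1.358368, cosh=2.073460, sinh=1.816380; start (x,ẋ)=(0.056300, 0.051700) → end (x,ẋ)=(0.273247, 1.079017)
phase 2: p=0.1544, T=0.311, ωT=0.957942, cosh=1.495005, sinh=1.111323; start (x,ẋ)=(0.273247, 1.079017) → end (x,ẋ)=(0.721382, 2.019962)

1 0.4410 0.2732 1.0790
2 0.7520 0.7214 2.0200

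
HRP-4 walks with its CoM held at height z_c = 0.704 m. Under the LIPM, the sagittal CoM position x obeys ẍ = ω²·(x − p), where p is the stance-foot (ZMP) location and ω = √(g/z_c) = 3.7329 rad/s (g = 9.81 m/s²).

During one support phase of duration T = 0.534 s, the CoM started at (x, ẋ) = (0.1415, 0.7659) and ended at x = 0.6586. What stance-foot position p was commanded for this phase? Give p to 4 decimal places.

p = 0.2226

ωT = 3.7329·0.534 = 1.993369; cosh(ωT) = 3.738227, sinh(ωT) = 3.601991
x(T) = p + (x₀−p)·cosh(ωT) + (ẋ₀/ω)·sinh(ωT) ⇒ p·(1 − cosh) = x(T) − x₀·cosh − (ẋ₀/ω)·sinh
numerator   = 0.6586 − (0.1415)·3.738227 − (0.7659/3.7329)·3.601991 = -0.609400
denominator = 1 − 3.738227 = -2.738227
p = -0.609400 / -2.738227 = 0.2226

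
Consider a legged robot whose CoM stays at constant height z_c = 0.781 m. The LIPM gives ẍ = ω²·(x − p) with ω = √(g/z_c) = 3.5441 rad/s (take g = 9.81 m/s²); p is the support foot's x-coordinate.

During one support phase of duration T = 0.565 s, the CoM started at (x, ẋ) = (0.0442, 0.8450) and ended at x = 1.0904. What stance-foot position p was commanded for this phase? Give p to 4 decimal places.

ωT = 3.5441·0.565 = 2.002416; cosh(ωT) = 3.770971, sinh(ωT) = 3.635962
x(T) = p + (x₀−p)·cosh(ωT) + (ẋ₀/ω)·sinh(ωT) ⇒ p·(1 − cosh) = x(T) − x₀·cosh − (ẋ₀/ω)·sinh
numerator   = 1.0904 − (0.0442)·3.770971 − (0.8450/3.5441)·3.635962 = 0.056821
denominator = 1 − 3.770971 = -2.770971
p = 0.056821 / -2.770971 = -0.0205

p = -0.0205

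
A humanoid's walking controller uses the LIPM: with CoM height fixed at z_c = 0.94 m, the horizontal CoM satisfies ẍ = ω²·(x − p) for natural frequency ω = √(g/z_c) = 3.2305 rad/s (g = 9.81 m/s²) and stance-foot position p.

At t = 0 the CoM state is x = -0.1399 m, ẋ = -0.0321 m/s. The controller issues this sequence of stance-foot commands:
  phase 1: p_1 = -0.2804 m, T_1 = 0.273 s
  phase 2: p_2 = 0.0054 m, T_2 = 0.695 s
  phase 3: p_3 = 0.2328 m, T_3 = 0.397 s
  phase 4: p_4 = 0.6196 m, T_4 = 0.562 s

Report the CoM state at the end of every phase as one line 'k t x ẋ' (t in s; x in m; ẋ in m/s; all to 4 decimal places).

1 0.2730 -0.0916 0.4088
2 0.9680 0.1332 0.4894
3 1.3650 0.2916 0.4149
4 1.9270 -0.0307 -1.8607

phase 1: p=-0.2804, T=0.273, ωT=0.881927, cosh=1.414767, sinh=1.000782; start (x,ẋ)=(-0.139900, -0.032100) → end (x,ẋ)=(-0.091570, 0.408826)
phase 2: p=0.0054, T=0.695, ωT=2.245197, cosh=4.774093, sinh=4.668187; start (x,ẋ)=(-0.091570, 0.408826) → end (x,ẋ)=(0.133226, 0.489417)
phase 3: p=0.2328, T=0.397, ωT=1.282509, cosh=1.941507, sinh=1.664166; start (x,ẋ)=(0.133226, 0.489417) → end (x,ẋ)=(0.291597, 0.414890)
phase 4: p=0.6196, T=0.562, ωT=1.815541, cosh=3.153575, sinh=2.990825; start (x,ẋ)=(0.291597, 0.414890) → end (x,ẋ)=(-0.030674, -1.860735)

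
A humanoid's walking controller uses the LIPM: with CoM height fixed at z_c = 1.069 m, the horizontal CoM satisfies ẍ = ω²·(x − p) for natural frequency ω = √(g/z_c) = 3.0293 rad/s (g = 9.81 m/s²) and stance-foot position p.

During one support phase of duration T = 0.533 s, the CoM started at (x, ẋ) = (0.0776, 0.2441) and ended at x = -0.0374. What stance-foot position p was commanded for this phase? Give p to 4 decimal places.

ωT = 3.0293·0.533 = 1.614617; cosh(ωT) = 2.612464, sinh(ωT) = 2.413498
x(T) = p + (x₀−p)·cosh(ωT) + (ẋ₀/ω)·sinh(ωT) ⇒ p·(1 − cosh) = x(T) − x₀·cosh − (ẋ₀/ω)·sinh
numerator   = -0.0374 − (0.0776)·2.612464 − (0.2441/3.0293)·2.413498 = -0.434606
denominator = 1 − 2.612464 = -1.612464
p = -0.434606 / -1.612464 = 0.2695

p = 0.2695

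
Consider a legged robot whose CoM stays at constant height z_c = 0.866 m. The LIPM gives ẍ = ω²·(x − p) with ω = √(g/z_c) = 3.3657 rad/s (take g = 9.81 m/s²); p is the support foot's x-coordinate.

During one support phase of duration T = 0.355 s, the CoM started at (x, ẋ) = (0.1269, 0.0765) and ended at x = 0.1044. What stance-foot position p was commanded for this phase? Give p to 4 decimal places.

p = 0.1974

ωT = 3.3657·0.355 = 1.194823; cosh(ωT) = 1.802866, sinh(ωT) = 1.500109
x(T) = p + (x₀−p)·cosh(ωT) + (ẋ₀/ω)·sinh(ωT) ⇒ p·(1 − cosh) = x(T) − x₀·cosh − (ẋ₀/ω)·sinh
numerator   = 0.1044 − (0.1269)·1.802866 − (0.0765/3.3657)·1.500109 = -0.158480
denominator = 1 − 1.802866 = -0.802866
p = -0.158480 / -0.802866 = 0.1974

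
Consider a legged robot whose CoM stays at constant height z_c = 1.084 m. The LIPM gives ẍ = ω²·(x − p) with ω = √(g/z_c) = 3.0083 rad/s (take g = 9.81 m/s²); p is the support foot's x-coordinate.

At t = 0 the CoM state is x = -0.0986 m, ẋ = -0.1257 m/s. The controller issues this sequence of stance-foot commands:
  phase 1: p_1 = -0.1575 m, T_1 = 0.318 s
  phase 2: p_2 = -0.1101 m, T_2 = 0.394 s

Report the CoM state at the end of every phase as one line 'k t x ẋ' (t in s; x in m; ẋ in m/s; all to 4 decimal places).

phase 1: p=-0.1575, T=0.318, ωT=0.956639, cosh=1.493558, sinh=1.109376; start (x,ẋ)=(-0.098600, -0.125700) → end (x,ẋ)=(-0.115884, 0.008829)
phase 2: p=-0.1101, T=0.394, ωT=1.185270, cosh=1.788617, sinh=1.482954; start (x,ẋ)=(-0.115884, 0.008829) → end (x,ẋ)=(-0.116093, -0.010012)

1 0.3180 -0.1159 0.0088
2 0.7120 -0.1161 -0.0100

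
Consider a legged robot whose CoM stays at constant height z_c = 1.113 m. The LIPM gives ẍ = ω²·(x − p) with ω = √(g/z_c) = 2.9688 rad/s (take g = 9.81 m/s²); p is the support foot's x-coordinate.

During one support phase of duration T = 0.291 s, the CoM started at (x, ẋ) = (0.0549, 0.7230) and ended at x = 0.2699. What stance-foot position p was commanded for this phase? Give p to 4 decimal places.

p = 0.1117

ωT = 2.9688·0.291 = 0.863921; cosh(ωT) = 1.396975, sinh(ωT) = 0.975469
x(T) = p + (x₀−p)·cosh(ωT) + (ẋ₀/ω)·sinh(ωT) ⇒ p·(1 − cosh) = x(T) − x₀·cosh − (ẋ₀/ω)·sinh
numerator   = 0.2699 − (0.0549)·1.396975 − (0.7230/2.9688)·0.975469 = -0.044353
denominator = 1 − 1.396975 = -0.396975
p = -0.044353 / -0.396975 = 0.1117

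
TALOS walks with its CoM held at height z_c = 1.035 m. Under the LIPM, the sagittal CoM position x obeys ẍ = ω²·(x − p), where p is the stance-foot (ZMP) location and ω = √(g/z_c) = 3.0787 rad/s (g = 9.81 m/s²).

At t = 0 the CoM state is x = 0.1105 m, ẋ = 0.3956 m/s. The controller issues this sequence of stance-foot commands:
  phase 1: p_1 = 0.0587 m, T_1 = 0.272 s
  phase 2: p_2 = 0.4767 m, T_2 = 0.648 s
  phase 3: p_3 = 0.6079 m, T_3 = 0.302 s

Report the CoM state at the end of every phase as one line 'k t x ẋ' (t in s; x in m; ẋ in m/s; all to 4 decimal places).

phase 1: p=0.0587, T=0.272, ωT=0.837406, cosh=1.371599, sinh=0.938768; start (x,ẋ)=(0.110500, 0.395600) → end (x,ẋ)=(0.250377, 0.692316)
phase 2: p=0.4767, T=0.648, ωT=1.994998, cosh=3.744100, sinh=3.608086; start (x,ẋ)=(0.250377, 0.692316) → end (x,ẋ)=(0.440683, 0.078052)
phase 3: p=0.6079, T=0.302, ωT=0.929767, cosh=1.464283, sinh=1.069637; start (x,ẋ)=(0.440683, 0.078052) → end (x,ẋ)=(0.390165, -0.436371)

1 0.2720 0.2504 0.6923
2 0.9200 0.4407 0.0781
3 1.2220 0.3902 -0.4364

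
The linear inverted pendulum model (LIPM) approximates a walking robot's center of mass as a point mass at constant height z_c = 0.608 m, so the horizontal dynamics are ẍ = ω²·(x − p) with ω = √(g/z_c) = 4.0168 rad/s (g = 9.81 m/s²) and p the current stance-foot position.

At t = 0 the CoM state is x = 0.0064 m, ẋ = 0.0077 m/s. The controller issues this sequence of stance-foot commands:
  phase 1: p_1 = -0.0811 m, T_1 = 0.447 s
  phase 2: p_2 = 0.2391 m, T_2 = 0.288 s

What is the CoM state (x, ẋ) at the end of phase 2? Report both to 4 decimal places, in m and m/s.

x = 0.5381, ẋ = 1.5875

phase 1: p=-0.0811, T=0.447, ωT=1.795510, cosh=3.094293, sinh=2.928250; start (x,ẋ)=(0.006400, 0.007700) → end (x,ẋ)=(0.195264, 1.053018)
phase 2: p=0.2391, T=0.288, ωT=1.156838, cosh=1.747171, sinh=1.432693; start (x,ẋ)=(0.195264, 1.053018) → end (x,ẋ)=(0.538096, 1.587534)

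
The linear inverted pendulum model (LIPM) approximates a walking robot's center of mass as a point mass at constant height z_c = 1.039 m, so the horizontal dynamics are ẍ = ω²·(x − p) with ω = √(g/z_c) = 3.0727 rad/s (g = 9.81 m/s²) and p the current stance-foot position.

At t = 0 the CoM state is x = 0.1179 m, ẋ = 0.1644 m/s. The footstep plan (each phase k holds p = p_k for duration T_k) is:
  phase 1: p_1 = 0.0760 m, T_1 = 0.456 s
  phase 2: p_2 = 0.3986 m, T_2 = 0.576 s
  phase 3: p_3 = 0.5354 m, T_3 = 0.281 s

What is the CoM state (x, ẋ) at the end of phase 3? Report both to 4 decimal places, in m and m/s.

x = 0.7831, ẋ = 1.0104

phase 1: p=0.0760, T=0.456, ωT=1.401151, cosh=2.153092, sinh=1.906779; start (x,ẋ)=(0.117900, 0.164400) → end (x,ẋ)=(0.268234, 0.599459)
phase 2: p=0.3986, T=0.576, ωT=1.769875, cosh=3.020237, sinh=2.849883; start (x,ẋ)=(0.268234, 0.599459) → end (x,ẋ)=(0.560852, 0.668912)
phase 3: p=0.5354, T=0.281, ωT=0.863429, cosh=1.396495, sinh=0.974782; start (x,ẋ)=(0.560852, 0.668912) → end (x,ẋ)=(0.783149, 1.010367)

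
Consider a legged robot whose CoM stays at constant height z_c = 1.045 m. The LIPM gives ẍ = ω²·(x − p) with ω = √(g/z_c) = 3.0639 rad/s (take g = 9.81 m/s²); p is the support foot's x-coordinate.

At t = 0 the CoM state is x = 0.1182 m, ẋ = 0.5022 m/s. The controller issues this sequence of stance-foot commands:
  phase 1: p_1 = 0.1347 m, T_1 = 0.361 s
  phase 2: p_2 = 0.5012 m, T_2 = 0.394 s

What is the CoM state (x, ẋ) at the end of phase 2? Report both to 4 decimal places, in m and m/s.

x = 0.5696, ẋ = 0.6001

phase 1: p=0.1347, T=0.361, ωT=1.106068, cosh=1.676654, sinh=1.345797; start (x,ẋ)=(0.118200, 0.502200) → end (x,ẋ)=(0.327623, 0.773980)
phase 2: p=0.5012, T=0.394, ωT=1.207177, cosh=1.821535, sinh=1.522495; start (x,ẋ)=(0.327623, 0.773980) → end (x,ẋ)=(0.569625, 0.600134)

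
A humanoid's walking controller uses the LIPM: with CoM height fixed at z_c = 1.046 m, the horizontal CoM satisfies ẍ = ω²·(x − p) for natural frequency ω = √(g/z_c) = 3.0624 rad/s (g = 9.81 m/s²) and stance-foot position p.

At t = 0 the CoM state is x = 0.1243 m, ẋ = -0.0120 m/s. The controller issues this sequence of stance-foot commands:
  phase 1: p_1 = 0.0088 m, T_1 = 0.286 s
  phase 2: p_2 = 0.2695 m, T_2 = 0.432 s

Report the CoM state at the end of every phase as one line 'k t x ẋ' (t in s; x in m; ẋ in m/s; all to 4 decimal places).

1 0.2860 0.1676 0.3340
2 0.7180 0.2549 0.1274

phase 1: p=0.0088, T=0.286, ωT=0.875846, cosh=1.408708, sinh=0.992199; start (x,ẋ)=(0.124300, -0.012000) → end (x,ẋ)=(0.167618, 0.334043)
phase 2: p=0.2695, T=0.432, ωT=1.322957, cosh=2.010426, sinh=1.744080; start (x,ẋ)=(0.167618, 0.334043) → end (x,ẋ)=(0.254916, 0.127410)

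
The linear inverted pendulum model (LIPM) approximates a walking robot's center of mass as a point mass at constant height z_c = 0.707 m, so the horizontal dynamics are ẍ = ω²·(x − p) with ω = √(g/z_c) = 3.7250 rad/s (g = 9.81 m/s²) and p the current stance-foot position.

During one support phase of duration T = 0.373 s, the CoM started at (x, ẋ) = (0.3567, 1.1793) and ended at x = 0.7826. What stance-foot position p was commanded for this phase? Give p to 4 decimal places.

p = 0.5069

ωT = 3.7250·0.373 = 1.389425; cosh(ωT) = 2.130880, sinh(ωT) = 1.881662
x(T) = p + (x₀−p)·cosh(ωT) + (ẋ₀/ω)·sinh(ωT) ⇒ p·(1 − cosh) = x(T) − x₀·cosh − (ẋ₀/ω)·sinh
numerator   = 0.7826 − (0.3567)·2.130880 − (1.1793/3.7250)·1.881662 = -0.573201
denominator = 1 − 2.130880 = -1.130880
p = -0.573201 / -1.130880 = 0.5069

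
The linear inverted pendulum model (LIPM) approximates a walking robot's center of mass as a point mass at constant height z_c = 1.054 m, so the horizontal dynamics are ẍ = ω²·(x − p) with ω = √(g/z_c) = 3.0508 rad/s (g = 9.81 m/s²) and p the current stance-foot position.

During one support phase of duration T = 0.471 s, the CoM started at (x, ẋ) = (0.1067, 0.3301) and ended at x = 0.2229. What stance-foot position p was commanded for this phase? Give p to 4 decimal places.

p = 0.1873

ωT = 3.0508·0.471 = 1.436927; cosh(ωT) = 2.222701, sinh(ωT) = 1.985044
x(T) = p + (x₀−p)·cosh(ωT) + (ẋ₀/ω)·sinh(ωT) ⇒ p·(1 − cosh) = x(T) − x₀·cosh − (ẋ₀/ω)·sinh
numerator   = 0.2229 − (0.1067)·2.222701 − (0.3301/3.0508)·1.985044 = -0.229046
denominator = 1 − 2.222701 = -1.222701
p = -0.229046 / -1.222701 = 0.1873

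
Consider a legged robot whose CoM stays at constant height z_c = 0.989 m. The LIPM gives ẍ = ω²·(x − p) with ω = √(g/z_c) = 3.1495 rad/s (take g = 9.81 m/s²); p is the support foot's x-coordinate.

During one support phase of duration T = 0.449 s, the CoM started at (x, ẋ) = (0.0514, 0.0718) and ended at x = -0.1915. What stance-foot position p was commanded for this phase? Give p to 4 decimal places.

ωT = 3.1495·0.449 = 1.414126; cosh(ωT) = 2.178013, sinh(ωT) = 1.934875
x(T) = p + (x₀−p)·cosh(ωT) + (ẋ₀/ω)·sinh(ωT) ⇒ p·(1 − cosh) = x(T) − x₀·cosh − (ẋ₀/ω)·sinh
numerator   = -0.1915 − (0.0514)·2.178013 − (0.0718/3.1495)·1.934875 = -0.347560
denominator = 1 − 2.178013 = -1.178013
p = -0.347560 / -1.178013 = 0.2950

p = 0.2950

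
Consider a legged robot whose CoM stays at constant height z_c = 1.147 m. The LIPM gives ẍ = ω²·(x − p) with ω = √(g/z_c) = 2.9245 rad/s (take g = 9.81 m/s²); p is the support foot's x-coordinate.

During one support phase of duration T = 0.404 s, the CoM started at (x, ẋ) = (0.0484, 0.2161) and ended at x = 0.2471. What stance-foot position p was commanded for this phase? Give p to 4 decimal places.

ωT = 2.9245·0.404 = 1.181498; cosh(ωT) = 1.783036, sinh(ωT) = 1.476217
x(T) = p + (x₀−p)·cosh(ωT) + (ẋ₀/ω)·sinh(ωT) ⇒ p·(1 − cosh) = x(T) − x₀·cosh − (ẋ₀/ω)·sinh
numerator   = 0.2471 − (0.0484)·1.783036 − (0.2161/2.9245)·1.476217 = 0.051719
denominator = 1 − 1.783036 = -0.783036
p = 0.051719 / -0.783036 = -0.0660

p = -0.0660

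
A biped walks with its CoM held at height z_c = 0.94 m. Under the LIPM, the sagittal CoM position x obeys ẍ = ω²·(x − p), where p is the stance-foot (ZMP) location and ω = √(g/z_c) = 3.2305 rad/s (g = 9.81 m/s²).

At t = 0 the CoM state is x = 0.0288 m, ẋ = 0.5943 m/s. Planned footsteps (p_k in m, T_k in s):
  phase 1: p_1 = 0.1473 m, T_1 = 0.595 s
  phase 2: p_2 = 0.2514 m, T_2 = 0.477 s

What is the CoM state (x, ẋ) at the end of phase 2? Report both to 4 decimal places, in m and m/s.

x = 1.0372, ẋ = 2.6411

phase 1: p=0.1473, T=0.595, ωT=1.922147, cosh=3.490957, sinh=3.344665; start (x,ẋ)=(0.028800, 0.594300) → end (x,ẋ)=(0.348924, 0.794291)
phase 2: p=0.2514, T=0.477, ωT=1.540949, cosh=2.441597, sinh=2.227419; start (x,ẋ)=(0.348924, 0.794291) → end (x,ẋ)=(1.037175, 2.641089)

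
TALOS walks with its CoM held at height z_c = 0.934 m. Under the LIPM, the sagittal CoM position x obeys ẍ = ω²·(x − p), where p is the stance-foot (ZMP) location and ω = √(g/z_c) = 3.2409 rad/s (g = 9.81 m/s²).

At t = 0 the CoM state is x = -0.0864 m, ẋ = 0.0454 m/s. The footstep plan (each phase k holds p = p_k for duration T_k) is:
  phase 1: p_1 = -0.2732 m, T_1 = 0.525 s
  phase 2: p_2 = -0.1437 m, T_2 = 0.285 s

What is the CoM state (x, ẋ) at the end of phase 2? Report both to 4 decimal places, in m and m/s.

x = 1.0600, ẋ = 4.0271

phase 1: p=-0.2732, T=0.525, ωT=1.701472, cosh=2.832214, sinh=2.649799; start (x,ẋ)=(-0.086400, 0.045400) → end (x,ẋ)=(0.292977, 1.732771)
phase 2: p=-0.1437, T=0.285, ωT=0.923656, cosh=1.457773, sinh=1.060709; start (x,ẋ)=(0.292977, 1.732771) → end (x,ẋ)=(1.059992, 4.027132)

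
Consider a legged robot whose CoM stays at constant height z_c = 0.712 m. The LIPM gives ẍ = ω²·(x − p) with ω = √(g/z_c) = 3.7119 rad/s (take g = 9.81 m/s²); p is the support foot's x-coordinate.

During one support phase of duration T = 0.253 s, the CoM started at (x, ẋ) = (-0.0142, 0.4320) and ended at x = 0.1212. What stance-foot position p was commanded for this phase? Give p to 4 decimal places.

ωT = 3.7119·0.253 = 0.939111; cosh(ωT) = 1.474341, sinh(ωT) = 1.083365
x(T) = p + (x₀−p)·cosh(ωT) + (ẋ₀/ω)·sinh(ωT) ⇒ p·(1 − cosh) = x(T) − x₀·cosh − (ẋ₀/ω)·sinh
numerator   = 0.1212 − (-0.0142)·1.474341 − (0.4320/3.7119)·1.083365 = 0.016051
denominator = 1 − 1.474341 = -0.474341
p = 0.016051 / -0.474341 = -0.0338

p = -0.0338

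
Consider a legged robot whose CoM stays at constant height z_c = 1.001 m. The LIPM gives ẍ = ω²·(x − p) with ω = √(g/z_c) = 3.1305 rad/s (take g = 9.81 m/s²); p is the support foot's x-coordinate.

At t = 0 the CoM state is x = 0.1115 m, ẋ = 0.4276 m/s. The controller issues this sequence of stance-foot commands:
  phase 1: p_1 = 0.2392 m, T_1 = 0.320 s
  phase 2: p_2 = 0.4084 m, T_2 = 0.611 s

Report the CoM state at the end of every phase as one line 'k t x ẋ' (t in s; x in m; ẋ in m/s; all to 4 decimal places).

phase 1: p=0.2392, T=0.320, ωT=1.001760, cosh=1.545151, sinh=1.177919; start (x,ẋ)=(0.111500, 0.427600) → end (x,ẋ)=(0.202778, 0.189816)
phase 2: p=0.4084, T=0.611, ωT=1.912735, cosh=3.459632, sinh=3.311956; start (x,ẋ)=(0.202778, 0.189816) → end (x,ẋ)=(-0.102158, -1.475211)

1 0.3200 0.2028 0.1898
2 0.9310 -0.1022 -1.4752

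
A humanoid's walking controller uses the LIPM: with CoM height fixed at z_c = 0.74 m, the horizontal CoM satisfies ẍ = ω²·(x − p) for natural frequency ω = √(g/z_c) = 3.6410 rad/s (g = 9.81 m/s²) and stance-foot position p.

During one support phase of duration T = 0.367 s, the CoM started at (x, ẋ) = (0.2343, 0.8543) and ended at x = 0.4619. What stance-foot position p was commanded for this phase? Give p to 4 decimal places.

ωT = 3.6410·0.367 = 1.336247; cosh(ωT) = 2.033784, sinh(ωT) = 1.770954
x(T) = p + (x₀−p)·cosh(ωT) + (ẋ₀/ω)·sinh(ωT) ⇒ p·(1 − cosh) = x(T) − x₀·cosh − (ẋ₀/ω)·sinh
numerator   = 0.4619 − (0.2343)·2.033784 − (0.8543/3.6410)·1.770954 = -0.430140
denominator = 1 − 2.033784 = -1.033784
p = -0.430140 / -1.033784 = 0.4161

p = 0.4161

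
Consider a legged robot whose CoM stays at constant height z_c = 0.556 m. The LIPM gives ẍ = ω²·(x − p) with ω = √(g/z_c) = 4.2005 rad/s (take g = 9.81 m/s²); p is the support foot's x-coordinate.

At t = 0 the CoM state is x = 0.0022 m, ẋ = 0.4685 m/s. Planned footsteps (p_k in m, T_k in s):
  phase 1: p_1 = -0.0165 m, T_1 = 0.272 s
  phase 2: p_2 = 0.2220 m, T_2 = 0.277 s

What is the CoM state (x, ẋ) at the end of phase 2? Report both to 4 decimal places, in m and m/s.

x = 0.4518, ẋ = 1.3172

phase 1: p=-0.0165, T=0.272, ωT=1.142536, cosh=1.726858, sinh=1.407849; start (x,ẋ)=(0.002200, 0.468500) → end (x,ẋ)=(0.172816, 0.919619)
phase 2: p=0.2220, T=0.277, ωT=1.163539, cosh=1.756810, sinh=1.444431; start (x,ẋ)=(0.172816, 0.919619) → end (x,ẋ)=(0.451823, 1.317179)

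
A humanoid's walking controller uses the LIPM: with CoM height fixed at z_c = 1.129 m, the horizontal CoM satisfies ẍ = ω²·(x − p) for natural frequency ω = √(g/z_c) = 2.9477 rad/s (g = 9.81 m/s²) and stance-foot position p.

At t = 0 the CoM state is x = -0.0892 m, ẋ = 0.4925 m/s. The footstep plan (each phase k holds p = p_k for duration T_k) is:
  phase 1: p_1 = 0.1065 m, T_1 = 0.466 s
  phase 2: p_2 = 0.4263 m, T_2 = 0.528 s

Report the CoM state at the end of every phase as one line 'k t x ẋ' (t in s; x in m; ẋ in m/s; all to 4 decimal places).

1 0.4660 0.0041 -0.0312
2 0.9940 -0.6433 -2.8970

phase 1: p=0.1065, T=0.466, ωT=1.373628, cosh=2.101421, sinh=1.848234; start (x,ẋ)=(-0.089200, 0.492500) → end (x,ẋ)=(0.004054, -0.031232)
phase 2: p=0.4263, T=0.528, ωT=1.556386, cosh=2.476274, sinh=2.265378; start (x,ẋ)=(0.004054, -0.031232) → end (x,ẋ)=(-0.643300, -2.896952)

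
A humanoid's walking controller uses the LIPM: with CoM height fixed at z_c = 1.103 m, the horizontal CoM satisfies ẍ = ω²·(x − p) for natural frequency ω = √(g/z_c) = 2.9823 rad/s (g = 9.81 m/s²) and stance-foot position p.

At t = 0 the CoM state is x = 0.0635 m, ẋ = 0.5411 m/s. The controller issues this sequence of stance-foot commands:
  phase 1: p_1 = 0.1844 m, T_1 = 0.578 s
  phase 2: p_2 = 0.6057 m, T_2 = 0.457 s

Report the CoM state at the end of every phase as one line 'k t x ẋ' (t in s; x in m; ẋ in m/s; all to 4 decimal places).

1 0.5780 0.3271 0.5864
2 1.0350 0.3848 -0.2962

phase 1: p=0.1844, T=0.578, ωT=1.723769, cosh=2.892005, sinh=2.713613; start (x,ẋ)=(0.063500, 0.541100) → end (x,ẋ)=(0.327107, 0.586444)
phase 2: p=0.6057, T=0.457, ωT=1.362911, cosh=2.081733, sinh=1.825819; start (x,ẋ)=(0.327107, 0.586444) → end (x,ẋ)=(0.384775, -0.296160)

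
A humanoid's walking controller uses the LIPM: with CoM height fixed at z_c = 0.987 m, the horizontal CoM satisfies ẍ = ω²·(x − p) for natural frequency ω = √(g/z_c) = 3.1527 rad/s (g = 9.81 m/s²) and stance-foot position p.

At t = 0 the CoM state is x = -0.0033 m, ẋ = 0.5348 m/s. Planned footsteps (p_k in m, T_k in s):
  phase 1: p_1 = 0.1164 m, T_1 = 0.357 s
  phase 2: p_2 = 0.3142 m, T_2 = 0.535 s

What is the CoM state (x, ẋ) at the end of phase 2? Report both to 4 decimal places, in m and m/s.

x = 0.1686, ẋ = -0.2888

phase 1: p=0.1164, T=0.357, ωT=1.125514, cosh=1.703143, sinh=1.378657; start (x,ẋ)=(-0.003300, 0.534800) → end (x,ẋ)=(0.146399, 0.390566)
phase 2: p=0.3142, T=0.535, ωT=1.686694, cosh=2.793363, sinh=2.608233; start (x,ẋ)=(0.146399, 0.390566) → end (x,ẋ)=(0.168585, -0.288834)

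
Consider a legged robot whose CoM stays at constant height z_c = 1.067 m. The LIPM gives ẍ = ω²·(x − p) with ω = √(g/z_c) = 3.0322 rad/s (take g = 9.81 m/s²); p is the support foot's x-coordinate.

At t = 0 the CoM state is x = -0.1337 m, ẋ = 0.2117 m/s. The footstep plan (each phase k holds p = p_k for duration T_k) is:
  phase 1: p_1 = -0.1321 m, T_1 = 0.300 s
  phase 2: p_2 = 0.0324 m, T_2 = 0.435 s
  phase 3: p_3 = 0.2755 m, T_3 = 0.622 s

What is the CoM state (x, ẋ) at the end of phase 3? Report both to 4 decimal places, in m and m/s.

phase 1: p=-0.1321, T=0.300, ωT=0.909660, cosh=1.443070, sinh=1.040408; start (x,ẋ)=(-0.133700, 0.211700) → end (x,ẋ)=(-0.061770, 0.300450)
phase 2: p=0.0324, T=0.435, ωT=1.319007, cosh=2.003553, sinh=1.736153; start (x,ẋ)=(-0.061770, 0.300450) → end (x,ẋ)=(0.015754, 0.106221)
phase 3: p=0.2755, T=0.622, ωT=1.886028, cosh=3.372402, sinh=3.220729; start (x,ẋ)=(0.015754, 0.106221) → end (x,ẋ)=(-0.487643, -2.178433)

x = -0.4876, ẋ = -2.1784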